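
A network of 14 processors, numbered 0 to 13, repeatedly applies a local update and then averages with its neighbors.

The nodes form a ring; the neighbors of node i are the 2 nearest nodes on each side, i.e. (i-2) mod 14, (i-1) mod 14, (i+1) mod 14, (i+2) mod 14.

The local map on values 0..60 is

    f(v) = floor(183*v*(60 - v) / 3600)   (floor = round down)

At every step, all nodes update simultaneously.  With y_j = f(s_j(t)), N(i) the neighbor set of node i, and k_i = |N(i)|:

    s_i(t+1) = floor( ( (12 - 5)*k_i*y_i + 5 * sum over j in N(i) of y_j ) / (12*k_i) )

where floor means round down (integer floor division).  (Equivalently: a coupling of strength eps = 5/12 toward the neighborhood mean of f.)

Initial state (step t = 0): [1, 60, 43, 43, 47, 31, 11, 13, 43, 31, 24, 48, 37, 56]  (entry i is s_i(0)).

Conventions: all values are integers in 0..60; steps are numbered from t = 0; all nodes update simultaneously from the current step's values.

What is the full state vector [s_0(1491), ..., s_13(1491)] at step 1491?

Simulating step by step:
t=0: [1, 60, 43, 43, 47, 31, 11, 13, 43, 31, 24, 48, 37, 56]
t=1: [10, 9, 28, 33, 33, 39, 30, 34, 36, 40, 41, 31, 33, 14]
t=2: [29, 28, 40, 42, 44, 42, 44, 43, 42, 41, 40, 42, 40, 33]
t=3: [43, 43, 40, 38, 36, 37, 35, 37, 37, 38, 39, 39, 40, 43]
t=4: [37, 37, 39, 41, 42, 43, 43, 43, 42, 42, 41, 40, 39, 37]
t=5: [42, 42, 40, 39, 38, 37, 37, 37, 37, 38, 39, 40, 41, 42]
t=6: [38, 38, 39, 40, 41, 42, 42, 42, 42, 41, 41, 40, 39, 38]
t=7: [41, 41, 40, 40, 39, 38, 38, 38, 38, 38, 39, 40, 40, 41]
t=8: [39, 39, 39, 40, 41, 41, 41, 42, 41, 41, 41, 40, 39, 39]
t=9: [41, 40, 40, 40, 39, 39, 38, 38, 38, 39, 39, 40, 40, 40]
t=10: [39, 39, 40, 40, 40, 41, 41, 41, 41, 41, 40, 40, 40, 39]
t=11: [40, 40, 40, 40, 39, 39, 39, 39, 39, 39, 39, 40, 40, 40]
t=12: [40, 40, 40, 40, 40, 40, 41, 41, 41, 40, 40, 40, 40, 40]
t=13: [40, 40, 40, 40, 39, 39, 39, 39, 39, 39, 39, 40, 40, 40]

Answer: [40, 40, 40, 40, 39, 39, 39, 39, 39, 39, 39, 40, 40, 40]
Key observation: The state at step 11, [40, 40, 40, 40, 39, 39, 39, 39, 39, 39, 39, 40, 40, 40], reappears at step 13: the system is in a cycle of period 2 from step 11 on.  Therefore the state at step 1491 equals the state at step 11 + ((1491 - 11) mod 2) = 11, which is [40, 40, 40, 40, 39, 39, 39, 39, 39, 39, 39, 40, 40, 40].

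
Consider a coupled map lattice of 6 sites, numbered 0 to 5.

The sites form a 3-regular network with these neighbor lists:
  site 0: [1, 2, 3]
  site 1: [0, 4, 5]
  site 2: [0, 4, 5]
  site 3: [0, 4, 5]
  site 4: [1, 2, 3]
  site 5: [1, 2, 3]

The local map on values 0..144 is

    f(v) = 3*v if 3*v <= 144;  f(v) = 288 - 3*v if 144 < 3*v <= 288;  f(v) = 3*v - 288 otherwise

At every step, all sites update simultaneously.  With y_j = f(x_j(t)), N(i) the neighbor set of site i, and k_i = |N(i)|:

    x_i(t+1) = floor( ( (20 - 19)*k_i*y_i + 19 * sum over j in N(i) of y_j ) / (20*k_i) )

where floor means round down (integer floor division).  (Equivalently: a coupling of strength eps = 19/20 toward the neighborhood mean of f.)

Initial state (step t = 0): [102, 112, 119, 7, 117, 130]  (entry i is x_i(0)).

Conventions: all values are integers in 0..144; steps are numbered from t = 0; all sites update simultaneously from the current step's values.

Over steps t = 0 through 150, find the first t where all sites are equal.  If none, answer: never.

Simulating step by step:
t=0: [102, 112, 119, 7, 117, 130]  (not all equal)
t=1: [44, 60, 61, 59, 46, 48]  (not all equal)
t=2: [109, 136, 136, 136, 109, 109]  (not all equal)
t=3: [115, 43, 43, 43, 115, 115]  (not all equal)
t=4: [125, 60, 60, 60, 125, 125]  (not all equal)
t=5: [106, 88, 88, 88, 106, 106]  (not all equal)
t=6: [24, 29, 29, 29, 24, 24]  (not all equal)
t=7: [86, 72, 72, 72, 86, 86]  (not all equal)
t=8: [69, 32, 32, 32, 69, 69]  (not all equal)
t=9: [95, 81, 81, 81, 95, 95]  (not all equal)
t=10: [42, 5, 5, 5, 42, 42]  (not all equal)
t=11: [20, 120, 120, 120, 20, 20]  (not all equal)
t=12: [71, 60, 60, 60, 71, 71]  (not all equal)
t=13: [106, 76, 76, 76, 106, 106]  (not all equal)
t=14: [58, 31, 31, 31, 58, 58]  (not all equal)
t=15: [94, 112, 112, 112, 94, 94]  (not all equal)
t=16: [45, 8, 8, 8, 45, 45]  (not all equal)
t=17: [29, 129, 129, 129, 29, 29]  (not all equal)
t=18: [98, 87, 87, 87, 98, 98]  (not all equal)
t=19: [25, 7, 7, 7, 25, 25]  (not all equal)
t=20: [23, 72, 72, 72, 23, 23]  (not all equal)
t=21: [71, 69, 69, 69, 71, 71]  (not all equal)
t=22: [80, 75, 75, 75, 80, 80]  (not all equal)
t=23: [62, 48, 48, 48, 62, 62]  (not all equal)
t=24: [141, 104, 104, 104, 141, 141]  (not all equal)
t=25: [29, 129, 129, 129, 29, 29]  (not all equal)

Answer: never
Key observation: The state at step 17 reappears at step 25 — the system is in a cycle of period 8 from step 17 on.  No step 0..25 is synchronized, and the cycle repeats forever, so no step up to 150 (or ever) has all sites equal.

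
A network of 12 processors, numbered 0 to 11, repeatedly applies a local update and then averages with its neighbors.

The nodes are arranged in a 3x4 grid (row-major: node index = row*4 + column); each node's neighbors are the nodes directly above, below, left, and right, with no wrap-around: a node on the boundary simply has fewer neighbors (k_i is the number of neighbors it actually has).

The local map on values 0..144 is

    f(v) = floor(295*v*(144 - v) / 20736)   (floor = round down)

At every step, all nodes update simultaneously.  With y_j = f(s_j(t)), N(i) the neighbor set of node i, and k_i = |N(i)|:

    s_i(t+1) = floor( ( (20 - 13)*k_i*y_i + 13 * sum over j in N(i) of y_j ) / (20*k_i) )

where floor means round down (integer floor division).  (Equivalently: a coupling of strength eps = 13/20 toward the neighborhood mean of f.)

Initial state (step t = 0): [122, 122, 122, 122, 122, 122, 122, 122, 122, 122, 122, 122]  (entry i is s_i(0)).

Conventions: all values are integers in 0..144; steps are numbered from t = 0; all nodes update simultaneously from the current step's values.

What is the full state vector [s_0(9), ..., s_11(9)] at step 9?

Simulating step by step:
t=0: [122, 122, 122, 122, 122, 122, 122, 122, 122, 122, 122, 122]
t=1: [38, 38, 38, 38, 38, 38, 38, 38, 38, 38, 38, 38]
t=2: [57, 57, 57, 57, 57, 57, 57, 57, 57, 57, 57, 57]
t=3: [70, 70, 70, 70, 70, 70, 70, 70, 70, 70, 70, 70]
t=4: [73, 73, 73, 73, 73, 73, 73, 73, 73, 73, 73, 73]
t=5: [73, 73, 73, 73, 73, 73, 73, 73, 73, 73, 73, 73]
t=6: [73, 73, 73, 73, 73, 73, 73, 73, 73, 73, 73, 73]
t=7: [73, 73, 73, 73, 73, 73, 73, 73, 73, 73, 73, 73]
t=8: [73, 73, 73, 73, 73, 73, 73, 73, 73, 73, 73, 73]
t=9: [73, 73, 73, 73, 73, 73, 73, 73, 73, 73, 73, 73]

Answer: [73, 73, 73, 73, 73, 73, 73, 73, 73, 73, 73, 73]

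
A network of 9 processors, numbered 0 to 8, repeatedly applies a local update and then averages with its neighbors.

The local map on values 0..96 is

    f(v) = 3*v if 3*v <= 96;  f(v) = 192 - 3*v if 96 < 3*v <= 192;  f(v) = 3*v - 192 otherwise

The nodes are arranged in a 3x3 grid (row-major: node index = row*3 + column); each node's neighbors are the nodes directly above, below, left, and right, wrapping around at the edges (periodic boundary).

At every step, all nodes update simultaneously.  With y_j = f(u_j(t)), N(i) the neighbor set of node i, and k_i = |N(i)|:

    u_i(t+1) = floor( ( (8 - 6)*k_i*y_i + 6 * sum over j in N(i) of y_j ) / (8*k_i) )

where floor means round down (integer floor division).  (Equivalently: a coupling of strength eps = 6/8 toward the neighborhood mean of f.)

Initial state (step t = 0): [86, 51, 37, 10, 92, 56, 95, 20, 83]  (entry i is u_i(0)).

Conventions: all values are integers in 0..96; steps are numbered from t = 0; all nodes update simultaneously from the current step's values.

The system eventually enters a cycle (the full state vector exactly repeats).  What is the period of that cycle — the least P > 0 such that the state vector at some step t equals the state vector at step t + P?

Simulating step by step:
t=0: [86, 51, 37, 10, 92, 56, 95, 20, 83]
t=1: [62, 64, 55, 57, 49, 53, 63, 66, 62]
t=2: [11, 15, 15, 21, 22, 26, 8, 11, 14]
t=3: [41, 44, 48, 53, 57, 60, 38, 41, 44]
t=4: [58, 53, 49, 42, 37, 33, 62, 58, 53]
t=5: [32, 38, 44, 53, 59, 65, 26, 33, 38]
t=6: [70, 69, 62, 44, 42, 35, 75, 69, 63]
t=7: [25, 23, 24, 53, 49, 47, 26, 25, 27]
t=8: [66, 67, 69, 54, 54, 56, 69, 69, 72]
t=9: [14, 14, 15, 21, 22, 24, 17, 18, 18]
t=10: [48, 49, 50, 59, 59, 60, 52, 53, 55]
t=11: [37, 37, 35, 24, 23, 21, 32, 31, 29]
t=12: [83, 82, 80, 75, 75, 74, 86, 85, 85]
t=13: [51, 51, 50, 43, 42, 40, 57, 56, 54]
t=14: [40, 41, 44, 52, 53, 55, 34, 35, 37]
t=15: [65, 64, 61, 50, 49, 46, 74, 72, 69]
t=16: [15, 15, 15, 35, 33, 34, 23, 22, 25]
t=17: [57, 57, 59, 77, 77, 78, 68, 69, 69]
t=18: [21, 22, 22, 31, 31, 30, 19, 20, 19]
t=19: [68, 69, 68, 80, 81, 80, 65, 66, 65]
t=20: [17, 18, 17, 33, 34, 33, 13, 15, 13]
t=21: [57, 57, 57, 74, 75, 74, 52, 52, 52]
t=22: [25, 26, 25, 30, 30, 30, 32, 32, 32]
t=23: [82, 82, 82, 88, 88, 88, 90, 91, 90]
t=24: [61, 62, 61, 69, 70, 69, 72, 73, 72]
t=25: [12, 13, 12, 16, 16, 16, 20, 20, 20]
t=26: [43, 43, 43, 48, 48, 48, 53, 53, 53]
t=27: [54, 54, 54, 48, 48, 48, 41, 41, 41]
t=28: [40, 40, 40, 48, 48, 48, 57, 57, 57]
t=29: [57, 57, 57, 47, 47, 47, 35, 35, 35]
t=30: [39, 39, 39, 52, 52, 52, 67, 67, 67]
t=31: [55, 55, 55, 38, 38, 38, 26, 26, 26]
t=32: [46, 46, 46, 68, 68, 68, 68, 68, 68]
t=33: [38, 38, 38, 19, 19, 19, 19, 19, 19]
t=34: [70, 70, 70, 60, 60, 60, 60, 60, 60]
t=35: [15, 15, 15, 13, 13, 13, 13, 13, 13]
t=36: [42, 42, 42, 40, 40, 40, 40, 40, 40]
t=37: [68, 68, 68, 70, 70, 70, 70, 70, 70]
t=38: [14, 14, 14, 16, 16, 16, 16, 16, 16]
t=39: [44, 44, 44, 46, 46, 46, 46, 46, 46]
t=40: [57, 57, 57, 55, 55, 55, 55, 55, 55]
t=41: [23, 23, 23, 25, 25, 25, 25, 25, 25]
t=42: [71, 71, 71, 73, 73, 73, 73, 73, 73]
t=43: [23, 23, 23, 25, 25, 25, 25, 25, 25]

Answer: 2
Key observation: The state at step 41, [23, 23, 23, 25, 25, 25, 25, 25, 25], reappears at step 43 — and no state repeats earlier — so the cycle the system enters has period 2.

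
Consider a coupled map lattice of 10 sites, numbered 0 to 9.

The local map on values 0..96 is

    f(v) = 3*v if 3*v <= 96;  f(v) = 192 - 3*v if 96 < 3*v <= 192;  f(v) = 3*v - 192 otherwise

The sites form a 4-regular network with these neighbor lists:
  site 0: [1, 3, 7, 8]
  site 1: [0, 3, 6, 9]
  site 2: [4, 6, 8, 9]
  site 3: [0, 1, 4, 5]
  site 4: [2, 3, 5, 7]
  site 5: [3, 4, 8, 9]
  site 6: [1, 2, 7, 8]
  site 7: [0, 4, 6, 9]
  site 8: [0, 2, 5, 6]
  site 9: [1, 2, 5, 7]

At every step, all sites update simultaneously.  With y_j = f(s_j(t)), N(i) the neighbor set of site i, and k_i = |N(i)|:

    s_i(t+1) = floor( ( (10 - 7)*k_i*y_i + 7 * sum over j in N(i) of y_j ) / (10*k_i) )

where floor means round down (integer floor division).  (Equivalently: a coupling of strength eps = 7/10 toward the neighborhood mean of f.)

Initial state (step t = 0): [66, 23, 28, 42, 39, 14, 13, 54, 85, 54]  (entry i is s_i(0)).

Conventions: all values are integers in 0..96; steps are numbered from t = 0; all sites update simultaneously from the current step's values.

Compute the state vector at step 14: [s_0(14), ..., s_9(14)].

Simulating step by step:
t=0: [66, 23, 28, 42, 39, 14, 13, 54, 85, 54]
t=1: [41, 45, 61, 53, 61, 53, 54, 35, 48, 48]
t=2: [60, 48, 26, 39, 31, 34, 44, 53, 39, 46]
t=3: [44, 49, 72, 65, 76, 78, 58, 48, 64, 59]
t=4: [34, 30, 19, 32, 31, 22, 25, 36, 25, 32]
t=5: [87, 89, 76, 88, 80, 82, 76, 87, 72, 80]
t=6: [62, 61, 38, 64, 54, 49, 46, 55, 41, 55]
t=7: [20, 17, 54, 15, 35, 35, 48, 28, 52, 35]
t=8: [55, 57, 54, 63, 69, 70, 49, 74, 50, 70]
t=9: [24, 22, 30, 15, 18, 19, 35, 27, 33, 22]
t=10: [71, 67, 79, 57, 63, 62, 83, 73, 81, 71]
t=11: [25, 23, 36, 13, 18, 18, 40, 25, 37, 21]
t=12: [68, 64, 72, 55, 60, 57, 75, 68, 74, 68]
t=13: [15, 14, 22, 15, 18, 20, 21, 15, 24, 13]
t=14: [49, 46, 59, 48, 54, 54, 58, 48, 62, 48]

Answer: [49, 46, 59, 48, 54, 54, 58, 48, 62, 48]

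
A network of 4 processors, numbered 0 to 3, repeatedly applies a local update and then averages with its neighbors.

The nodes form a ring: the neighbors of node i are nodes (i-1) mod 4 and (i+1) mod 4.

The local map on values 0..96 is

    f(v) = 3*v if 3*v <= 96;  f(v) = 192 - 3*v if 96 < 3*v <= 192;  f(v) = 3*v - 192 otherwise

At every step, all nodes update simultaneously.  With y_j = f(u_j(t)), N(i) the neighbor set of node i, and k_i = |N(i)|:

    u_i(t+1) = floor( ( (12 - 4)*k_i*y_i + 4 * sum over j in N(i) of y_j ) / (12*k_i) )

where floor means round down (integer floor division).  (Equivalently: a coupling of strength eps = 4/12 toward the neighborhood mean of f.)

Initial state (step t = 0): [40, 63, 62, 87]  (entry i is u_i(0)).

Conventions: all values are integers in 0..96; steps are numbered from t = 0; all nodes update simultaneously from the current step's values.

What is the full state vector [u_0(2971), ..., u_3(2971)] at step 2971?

Answer: [56, 64, 56, 64]
Key observation: The state at step 13, [40, 32, 40, 32], reappears at step 17: the system is in a cycle of period 4 from step 13 on.  Therefore the state at step 2971 equals the state at step 13 + ((2971 - 13) mod 4) = 15, which is [56, 64, 56, 64].

Derivation:
t=0: [40, 63, 62, 87]
t=1: [60, 15, 16, 59]
t=2: [18, 40, 42, 20]
t=3: [58, 68, 66, 60]
t=4: [16, 12, 8, 12]
t=5: [44, 36, 28, 36]
t=6: [68, 80, 84, 80]
t=7: [24, 44, 56, 44]
t=8: [68, 56, 36, 56]
t=9: [16, 32, 64, 32]
t=10: [64, 72, 32, 72]
t=11: [8, 32, 72, 32]
t=12: [48, 72, 48, 72]
t=13: [40, 32, 40, 32]
t=14: [80, 88, 80, 88]
t=15: [56, 64, 56, 64]
t=16: [16, 8, 16, 8]
t=17: [40, 32, 40, 32]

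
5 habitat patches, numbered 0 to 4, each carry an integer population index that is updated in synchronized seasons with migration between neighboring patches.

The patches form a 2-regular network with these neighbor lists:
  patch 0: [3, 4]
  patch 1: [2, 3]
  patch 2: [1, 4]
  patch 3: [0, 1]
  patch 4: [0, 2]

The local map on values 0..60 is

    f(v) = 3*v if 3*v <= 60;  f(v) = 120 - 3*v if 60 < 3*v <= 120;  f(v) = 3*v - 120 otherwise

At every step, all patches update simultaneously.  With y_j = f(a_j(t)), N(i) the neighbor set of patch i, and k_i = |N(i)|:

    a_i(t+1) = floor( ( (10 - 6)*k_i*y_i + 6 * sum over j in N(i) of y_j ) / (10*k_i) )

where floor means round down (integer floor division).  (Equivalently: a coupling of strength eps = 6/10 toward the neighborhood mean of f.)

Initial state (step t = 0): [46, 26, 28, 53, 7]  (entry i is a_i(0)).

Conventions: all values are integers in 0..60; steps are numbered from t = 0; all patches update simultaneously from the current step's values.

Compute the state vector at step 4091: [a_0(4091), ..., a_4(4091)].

Answer: [54, 54, 54, 54, 54]
Key observation: The state at step 39, [54, 54, 54, 54, 54], reappears at step 43: the system is in a cycle of period 4 from step 39 on.  Therefore the state at step 4091 equals the state at step 39 + ((4091 - 39) mod 4) = 39, which is [54, 54, 54, 54, 54].

Derivation:
t=0: [46, 26, 28, 53, 7]
t=1: [25, 39, 33, 33, 24]
t=2: [38, 13, 23, 22, 39]
t=3: [19, 47, 33, 35, 18]
t=4: [43, 19, 30, 29, 45]
t=5: [18, 41, 33, 33, 17]
t=6: [43, 13, 24, 25, 42]
t=7: [18, 43, 32, 32, 19]
t=8: [45, 18, 29, 28, 46]
t=9: [22, 42, 34, 35, 21]
t=10: [43, 12, 26, 24, 44]
t=11: [21, 41, 31, 32, 20]
t=12: [48, 16, 29, 27, 49]
t=13: [29, 40, 35, 37, 27]
t=14: [27, 7, 17, 13, 30]
t=15: [36, 35, 35, 33, 39]
t=16: [12, 16, 11, 16, 9]
t=17: [36, 43, 35, 44, 31]
t=18: [16, 11, 16, 11, 18]
t=19: [45, 37, 45, 37, 50]
t=20: [17, 10, 17, 10, 21]
t=21: [46, 36, 46, 36, 53]
t=22: [22, 13, 22, 13, 26]
t=23: [45, 43, 45, 43, 49]
t=24: [16, 10, 16, 10, 19]
t=25: [45, 35, 45, 35, 51]
t=26: [20, 15, 20, 15, 22]
t=27: [53, 49, 53, 49, 57]
t=28: [39, 30, 39, 30, 43]
t=29: [12, 21, 12, 21, 5]
t=30: [36, 50, 36, 50, 27]
t=31: [25, 24, 25, 24, 22]
t=32: [48, 47, 48, 47, 48]
t=33: [23, 21, 23, 21, 24]
t=34: [51, 55, 51, 55, 49]
t=35: [34, 41, 34, 41, 30]
t=36: [17, 7, 17, 7, 22]
t=37: [42, 30, 42, 30, 52]
t=38: [22, 22, 22, 22, 18]
t=39: [54, 54, 54, 54, 54]
t=40: [42, 42, 42, 42, 42]
t=41: [6, 6, 6, 6, 6]
t=42: [18, 18, 18, 18, 18]
t=43: [54, 54, 54, 54, 54]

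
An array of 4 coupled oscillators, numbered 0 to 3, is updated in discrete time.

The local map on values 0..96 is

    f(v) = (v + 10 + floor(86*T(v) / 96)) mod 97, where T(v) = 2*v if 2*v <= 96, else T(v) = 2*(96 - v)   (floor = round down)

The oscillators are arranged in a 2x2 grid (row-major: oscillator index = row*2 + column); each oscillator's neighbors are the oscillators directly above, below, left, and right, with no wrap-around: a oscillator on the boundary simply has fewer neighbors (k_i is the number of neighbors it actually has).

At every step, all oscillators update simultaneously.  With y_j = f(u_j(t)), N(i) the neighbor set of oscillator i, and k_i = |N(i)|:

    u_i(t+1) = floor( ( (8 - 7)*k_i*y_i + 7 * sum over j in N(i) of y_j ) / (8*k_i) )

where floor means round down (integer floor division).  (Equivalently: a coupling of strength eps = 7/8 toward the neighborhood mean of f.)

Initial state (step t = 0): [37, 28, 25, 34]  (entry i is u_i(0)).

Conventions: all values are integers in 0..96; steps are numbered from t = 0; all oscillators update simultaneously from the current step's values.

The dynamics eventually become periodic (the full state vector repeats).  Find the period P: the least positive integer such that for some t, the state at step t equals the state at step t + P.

Answer: 8
Key observation: The state at step 43, [20, 20, 20, 20], reappears at step 51 — and no state repeats earlier — so the cycle the system enters has period 8.

Derivation:
t=0: [37, 28, 25, 34]
t=1: [75, 21, 19, 73]
t=2: [60, 31, 30, 60]
t=3: [87, 44, 44, 87]
t=4: [32, 18, 18, 32]
t=5: [52, 9, 9, 52]
t=6: [36, 42, 42, 36]
t=7: [27, 15, 15, 27]
t=8: [55, 80, 80, 55]
t=9: [23, 38, 38, 23]
t=10: [25, 67, 67, 25]
t=11: [37, 73, 73, 37]
t=12: [25, 17, 17, 25]
t=13: [59, 76, 76, 59]
t=14: [25, 36, 36, 25]
t=15: [21, 70, 70, 21]
t=16: [33, 63, 63, 33]
t=17: [31, 8, 8, 31]
t=18: [40, 88, 88, 40]
t=19: [16, 22, 22, 16]
t=20: [68, 56, 56, 68]
t=21: [38, 32, 32, 38]
t=22: [4, 16, 16, 4]
t=23: [49, 25, 25, 49]
t=24: [74, 50, 50, 74]
t=25: [42, 28, 28, 42]
t=26: [80, 37, 37, 80]
t=27: [16, 20, 20, 16]
t=28: [63, 55, 55, 63]
t=29: [40, 35, 35, 40]
t=30: [11, 22, 22, 11]
t=31: [67, 43, 43, 67]
t=32: [32, 31, 31, 32]
t=33: [84, 13, 13, 84]
t=34: [42, 21, 21, 42]
t=35: [63, 34, 34, 63]
t=36: [10, 31, 31, 10]
t=37: [88, 44, 44, 88]
t=38: [32, 17, 17, 32]
t=39: [50, 8, 8, 50]
t=40: [33, 43, 43, 33]
t=41: [29, 8, 8, 29]
t=42: [39, 82, 82, 39]
t=43: [20, 20, 20, 20]
t=44: [65, 65, 65, 65]
t=45: [33, 33, 33, 33]
t=46: [5, 5, 5, 5]
t=47: [23, 23, 23, 23]
t=48: [74, 74, 74, 74]
t=49: [26, 26, 26, 26]
t=50: [82, 82, 82, 82]
t=51: [20, 20, 20, 20]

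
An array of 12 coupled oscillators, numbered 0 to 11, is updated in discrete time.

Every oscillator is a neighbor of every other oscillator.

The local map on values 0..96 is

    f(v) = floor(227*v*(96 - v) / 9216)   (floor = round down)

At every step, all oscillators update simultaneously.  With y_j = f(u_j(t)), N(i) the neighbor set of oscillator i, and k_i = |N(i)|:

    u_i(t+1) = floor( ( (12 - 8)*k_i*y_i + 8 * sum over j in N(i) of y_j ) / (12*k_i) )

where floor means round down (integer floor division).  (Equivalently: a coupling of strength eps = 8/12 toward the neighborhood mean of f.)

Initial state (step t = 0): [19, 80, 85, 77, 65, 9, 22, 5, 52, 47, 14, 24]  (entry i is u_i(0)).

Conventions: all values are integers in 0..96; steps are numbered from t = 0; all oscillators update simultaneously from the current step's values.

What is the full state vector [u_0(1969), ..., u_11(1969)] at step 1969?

Answer: [55, 55, 55, 55, 55, 55, 55, 55, 55, 55, 55, 55]
Key observation: The state at step 4, [55, 55, 55, 55, 55, 55, 55, 55, 55, 55, 55, 55], reappears at step 5: the system is in a cycle of period 1 from step 4 on.  Therefore the state at step 1969 equals the state at step 4 + ((1969 - 4) mod 1) = 4, which is [55, 55, 55, 55, 55, 55, 55, 55, 55, 55, 55, 55].

Derivation:
t=0: [19, 80, 85, 77, 65, 9, 22, 5, 52, 47, 14, 24]
t=1: [35, 34, 32, 35, 39, 31, 36, 28, 41, 41, 33, 37]
t=2: [51, 51, 51, 51, 52, 51, 52, 50, 52, 52, 51, 52]
t=3: [56, 56, 56, 56, 56, 56, 56, 56, 56, 56, 56, 56]
t=4: [55, 55, 55, 55, 55, 55, 55, 55, 55, 55, 55, 55]
t=5: [55, 55, 55, 55, 55, 55, 55, 55, 55, 55, 55, 55]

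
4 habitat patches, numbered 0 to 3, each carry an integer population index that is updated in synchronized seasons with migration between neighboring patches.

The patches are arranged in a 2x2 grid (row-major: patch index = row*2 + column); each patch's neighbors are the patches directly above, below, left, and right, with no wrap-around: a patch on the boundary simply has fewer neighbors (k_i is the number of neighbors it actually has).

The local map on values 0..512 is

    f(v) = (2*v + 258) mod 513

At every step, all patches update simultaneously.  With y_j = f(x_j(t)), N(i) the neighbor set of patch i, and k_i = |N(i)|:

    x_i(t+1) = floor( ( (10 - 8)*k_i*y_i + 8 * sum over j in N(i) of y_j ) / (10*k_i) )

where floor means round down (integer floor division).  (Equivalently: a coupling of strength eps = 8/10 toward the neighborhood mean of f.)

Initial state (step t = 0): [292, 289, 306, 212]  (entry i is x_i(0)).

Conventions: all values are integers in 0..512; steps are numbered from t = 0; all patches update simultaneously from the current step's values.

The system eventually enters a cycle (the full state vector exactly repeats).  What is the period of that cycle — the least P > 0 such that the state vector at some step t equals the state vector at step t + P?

Answer: 18
Key observation: The state at step 45, [0, 0, 0, 0], reappears at step 63 — and no state repeats earlier — so the cycle the system enters has period 18.

Derivation:
t=0: [292, 289, 306, 212]
t=1: [337, 263, 270, 305]
t=2: [306, 363, 366, 293]
t=3: [450, 369, 370, 445]
t=4: [413, 198, 198, 411]
t=5: [124, 73, 73, 123]
t=6: [424, 484, 484, 424]
t=7: [176, 104, 104, 176]
t=8: [392, 170, 170, 392]
t=9: [71, 29, 29, 71]
t=10: [332, 383, 383, 332]
t=11: [490, 429, 429, 490]
t=12: [114, 187, 187, 114]
t=13: [192, 412, 412, 192]
t=14: [70, 114, 114, 70]
t=15: [468, 415, 415, 468]
t=16: [83, 146, 146, 83]
t=17: [114, 346, 346, 114]
t=18: [446, 476, 476, 446]
t=19: [172, 136, 136, 172]
t=20: [31, 74, 74, 31]
t=21: [388, 337, 337, 388]
t=22: [336, 90, 90, 336]
t=23: [433, 421, 421, 433]
t=24: [78, 93, 93, 78]
t=25: [438, 420, 420, 438]
t=26: [79, 100, 100, 79]
t=27: [449, 424, 424, 449]
t=28: [90, 120, 120, 90]
t=29: [486, 450, 450, 486]
t=30: [146, 189, 189, 146]
t=31: [105, 54, 54, 105]
t=32: [386, 447, 447, 386]
t=33: [101, 28, 28, 101]
t=34: [343, 430, 430, 343]
t=35: [159, 363, 363, 159]
t=36: [389, 144, 144, 389]
t=37: [28, 14, 14, 28]
t=38: [291, 308, 308, 291]
t=39: [354, 333, 333, 354]
t=40: [419, 444, 444, 419]
t=41: [110, 80, 80, 110]
t=42: [430, 466, 466, 430]
t=43: [149, 106, 106, 149]
t=44: [384, 128, 128, 384]
t=45: [0, 0, 0, 0]
t=46: [258, 258, 258, 258]
t=47: [261, 261, 261, 261]
t=48: [267, 267, 267, 267]
t=49: [279, 279, 279, 279]
t=50: [303, 303, 303, 303]
t=51: [351, 351, 351, 351]
t=52: [447, 447, 447, 447]
t=53: [126, 126, 126, 126]
t=54: [510, 510, 510, 510]
t=55: [252, 252, 252, 252]
t=56: [249, 249, 249, 249]
t=57: [243, 243, 243, 243]
t=58: [231, 231, 231, 231]
t=59: [207, 207, 207, 207]
t=60: [159, 159, 159, 159]
t=61: [63, 63, 63, 63]
t=62: [384, 384, 384, 384]
t=63: [0, 0, 0, 0]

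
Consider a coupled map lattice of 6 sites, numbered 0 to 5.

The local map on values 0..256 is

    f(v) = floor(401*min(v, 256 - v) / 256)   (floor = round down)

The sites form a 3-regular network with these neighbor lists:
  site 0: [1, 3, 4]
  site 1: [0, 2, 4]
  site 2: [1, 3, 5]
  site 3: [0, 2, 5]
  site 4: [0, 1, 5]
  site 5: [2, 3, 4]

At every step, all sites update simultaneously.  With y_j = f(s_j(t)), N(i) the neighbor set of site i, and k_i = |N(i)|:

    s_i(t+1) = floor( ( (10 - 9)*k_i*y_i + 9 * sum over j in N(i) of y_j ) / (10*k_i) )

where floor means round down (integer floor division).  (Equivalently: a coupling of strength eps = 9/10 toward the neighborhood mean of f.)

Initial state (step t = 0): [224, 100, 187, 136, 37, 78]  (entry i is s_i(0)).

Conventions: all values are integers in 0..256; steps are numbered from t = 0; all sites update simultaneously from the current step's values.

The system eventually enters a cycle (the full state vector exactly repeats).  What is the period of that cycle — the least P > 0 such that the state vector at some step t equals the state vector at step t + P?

Simulating step by step:
t=0: [224, 100, 187, 136, 37, 78]
t=1: [125, 80, 150, 102, 104, 117]
t=2: [153, 169, 156, 179, 167, 164]
t=3: [134, 150, 135, 150, 146, 138]
t=4: [170, 182, 173, 185, 179, 176]
t=5: [117, 126, 118, 127, 124, 120]
t=6: [195, 188, 193, 186, 189, 191]
t=7: [105, 99, 104, 99, 101, 103]
t=8: [156, 160, 157, 161, 159, 158]
t=9: [150, 153, 150, 154, 152, 151]
t=10: [161, 164, 161, 164, 163, 162]
t=11: [144, 146, 145, 147, 146, 145]
t=12: [171, 173, 171, 173, 173, 171]
t=13: [130, 131, 131, 132, 131, 131]
t=14: [194, 195, 194, 195, 195, 194]
t=15: [95, 96, 95, 96, 96, 95]
t=16: [149, 148, 149, 148, 148, 149]
t=17: [168, 167, 168, 167, 167, 168]
t=18: [138, 137, 138, 137, 137, 138]
t=19: [185, 184, 185, 184, 184, 185]
t=20: [111, 111, 111, 111, 111, 111]
t=21: [173, 173, 173, 173, 173, 173]
t=22: [130, 130, 130, 130, 130, 130]
t=23: [197, 197, 197, 197, 197, 197]
t=24: [92, 92, 92, 92, 92, 92]
t=25: [144, 144, 144, 144, 144, 144]
t=26: [175, 175, 175, 175, 175, 175]
t=27: [126, 126, 126, 126, 126, 126]
t=28: [197, 197, 197, 197, 197, 197]

Answer: 5
Key observation: The state at step 23, [197, 197, 197, 197, 197, 197], reappears at step 28 — and no state repeats earlier — so the cycle the system enters has period 5.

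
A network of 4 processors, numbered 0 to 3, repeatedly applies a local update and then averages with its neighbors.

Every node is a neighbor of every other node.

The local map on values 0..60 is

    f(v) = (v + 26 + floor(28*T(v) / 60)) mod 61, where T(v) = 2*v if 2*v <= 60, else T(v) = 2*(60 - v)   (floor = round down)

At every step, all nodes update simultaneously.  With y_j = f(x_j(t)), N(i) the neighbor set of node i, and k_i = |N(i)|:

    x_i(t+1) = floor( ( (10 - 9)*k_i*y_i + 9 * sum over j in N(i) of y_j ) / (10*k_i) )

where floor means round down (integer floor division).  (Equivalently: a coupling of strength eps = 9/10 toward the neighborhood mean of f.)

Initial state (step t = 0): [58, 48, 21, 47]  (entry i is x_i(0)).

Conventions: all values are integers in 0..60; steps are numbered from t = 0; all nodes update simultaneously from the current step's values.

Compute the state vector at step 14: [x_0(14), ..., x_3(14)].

Answer: [43, 43, 43, 43]

Derivation:
t=0: [58, 48, 21, 47]
t=1: [18, 18, 22, 18]
t=2: [44, 44, 54, 44]
t=3: [23, 23, 23, 23]
t=4: [9, 9, 9, 9]
t=5: [43, 43, 43, 43]
t=6: [23, 23, 23, 23]
t=7: [9, 9, 9, 9]
t=8: [43, 43, 43, 43]
t=9: [23, 23, 23, 23]
t=10: [9, 9, 9, 9]
t=11: [43, 43, 43, 43]
t=12: [23, 23, 23, 23]
t=13: [9, 9, 9, 9]
t=14: [43, 43, 43, 43]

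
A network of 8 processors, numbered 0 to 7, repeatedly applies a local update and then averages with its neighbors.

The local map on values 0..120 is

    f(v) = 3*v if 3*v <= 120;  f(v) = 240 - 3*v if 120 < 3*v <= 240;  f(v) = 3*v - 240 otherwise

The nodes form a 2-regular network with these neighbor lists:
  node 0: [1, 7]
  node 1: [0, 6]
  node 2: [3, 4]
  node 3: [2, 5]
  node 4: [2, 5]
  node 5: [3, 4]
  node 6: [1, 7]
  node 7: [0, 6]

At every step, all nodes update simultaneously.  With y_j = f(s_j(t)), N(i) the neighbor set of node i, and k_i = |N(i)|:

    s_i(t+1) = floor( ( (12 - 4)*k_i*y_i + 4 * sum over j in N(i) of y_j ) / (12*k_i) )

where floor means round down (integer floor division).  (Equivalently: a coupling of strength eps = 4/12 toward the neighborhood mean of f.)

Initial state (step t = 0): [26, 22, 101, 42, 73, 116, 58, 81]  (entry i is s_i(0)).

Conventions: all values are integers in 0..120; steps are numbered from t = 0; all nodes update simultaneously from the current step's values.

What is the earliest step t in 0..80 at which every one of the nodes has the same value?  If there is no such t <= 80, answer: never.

Simulating step by step:
t=0: [26, 22, 101, 42, 73, 116, 58, 81]  (not all equal)
t=1: [63, 68, 64, 104, 42, 94, 55, 26]  (not all equal)
t=2: [53, 45, 63, 63, 91, 59, 69, 73]  (not all equal)
t=3: [75, 89, 48, 53, 41, 56, 43, 33]  (not all equal)
t=4: [31, 39, 97, 82, 106, 81, 95, 87]  (not all equal)
t=5: [85, 101, 48, 13, 61, 16, 53, 37]  (not all equal)
t=6: [39, 58, 80, 50, 62, 48, 83, 90]  (not all equal)
t=7: [94, 65, 24, 76, 52, 88, 22, 41]  (not all equal)
t=8: [55, 48, 64, 24, 72, 32, 71, 96]  (not all equal)
t=9: [74, 81, 48, 72, 40, 80, 42, 49]  (not all equal)
t=10: [28, 24, 88, 32, 96, 24, 92, 84]  (not all equal)
t=11: [70, 68, 40, 80, 48, 72, 38, 28]  (not all equal)
t=12: [40, 48, 96, 24, 88, 32, 96, 80]  (not all equal)
t=13: [96, 92, 48, 72, 40, 80, 48, 28]  (not all equal)
t=14: [52, 48, 88, 32, 96, 24, 84, 80]  (not all equal)
t=15: [72, 80, 40, 80, 48, 72, 24, 16]  (not all equal)
t=16: [24, 16, 96, 24, 88, 32, 56, 48]  (not all equal)
t=17: [72, 56, 48, 72, 40, 80, 72, 88]  (not all equal)
t=18: [32, 56, 88, 32, 96, 24, 32, 24]  (not all equal)
t=19: [88, 80, 40, 80, 48, 72, 88, 80]  (not all equal)
t=20: [16, 8, 96, 24, 88, 32, 16, 8]  (not all equal)
t=21: [40, 32, 48, 72, 40, 80, 40, 32]  (not all equal)
t=22: [112, 104, 88, 32, 96, 24, 112, 104]  (not all equal)
t=23: [88, 80, 40, 80, 48, 72, 88, 80]  (not all equal)

Answer: never
Key observation: The state at step 19 reappears at step 23 — the system is in a cycle of period 4 from step 19 on.  No step 0..23 is synchronized, and the cycle repeats forever, so no step up to 80 (or ever) has all nodes equal.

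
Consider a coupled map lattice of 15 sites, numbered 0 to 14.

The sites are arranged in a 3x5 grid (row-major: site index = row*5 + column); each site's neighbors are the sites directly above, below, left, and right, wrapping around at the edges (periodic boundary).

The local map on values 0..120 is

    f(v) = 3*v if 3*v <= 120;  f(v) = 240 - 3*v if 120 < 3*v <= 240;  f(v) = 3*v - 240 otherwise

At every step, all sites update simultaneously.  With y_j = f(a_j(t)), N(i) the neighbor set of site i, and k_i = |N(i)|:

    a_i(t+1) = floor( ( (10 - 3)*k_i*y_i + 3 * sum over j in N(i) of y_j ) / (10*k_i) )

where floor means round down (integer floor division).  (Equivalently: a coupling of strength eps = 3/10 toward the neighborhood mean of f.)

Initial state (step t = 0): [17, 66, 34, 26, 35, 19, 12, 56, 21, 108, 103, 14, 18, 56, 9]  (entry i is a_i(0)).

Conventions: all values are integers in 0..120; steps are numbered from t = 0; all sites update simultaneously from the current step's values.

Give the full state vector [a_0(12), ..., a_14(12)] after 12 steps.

Simulating step by step:
t=0: [17, 66, 34, 26, 35, 19, 12, 56, 21, 108, 103, 14, 18, 56, 9]
t=1: [56, 46, 89, 80, 91, 57, 41, 69, 67, 77, 61, 44, 59, 67, 43]
t=2: [69, 95, 33, 10, 37, 67, 105, 41, 33, 25, 66, 101, 59, 43, 88]
t=3: [40, 51, 88, 52, 89, 44, 72, 107, 94, 72, 41, 60, 73, 93, 42]
t=4: [109, 78, 37, 68, 44, 96, 42, 65, 46, 38, 112, 60, 30, 46, 95]
t=5: [80, 32, 90, 56, 96, 64, 91, 62, 93, 102, 85, 64, 86, 91, 63]
t=6: [15, 75, 39, 61, 47, 42, 41, 46, 44, 60, 21, 45, 24, 36, 47]
t=7: [53, 39, 100, 72, 88, 101, 107, 102, 100, 73, 71, 93, 82, 100, 94]
t=8: [74, 101, 57, 32, 29, 59, 78, 61, 54, 28, 35, 44, 21, 51, 39]
t=9: [36, 59, 69, 91, 84, 60, 26, 56, 78, 84, 96, 93, 68, 87, 109]
t=10: [89, 63, 38, 28, 26, 60, 72, 61, 14, 20, 55, 44, 37, 26, 67]
t=11: [38, 56, 102, 82, 70, 55, 37, 61, 50, 58, 70, 95, 104, 75, 49]
t=12: [95, 75, 61, 19, 41, 76, 96, 65, 73, 67, 45, 52, 64, 30, 75]

Answer: [95, 75, 61, 19, 41, 76, 96, 65, 73, 67, 45, 52, 64, 30, 75]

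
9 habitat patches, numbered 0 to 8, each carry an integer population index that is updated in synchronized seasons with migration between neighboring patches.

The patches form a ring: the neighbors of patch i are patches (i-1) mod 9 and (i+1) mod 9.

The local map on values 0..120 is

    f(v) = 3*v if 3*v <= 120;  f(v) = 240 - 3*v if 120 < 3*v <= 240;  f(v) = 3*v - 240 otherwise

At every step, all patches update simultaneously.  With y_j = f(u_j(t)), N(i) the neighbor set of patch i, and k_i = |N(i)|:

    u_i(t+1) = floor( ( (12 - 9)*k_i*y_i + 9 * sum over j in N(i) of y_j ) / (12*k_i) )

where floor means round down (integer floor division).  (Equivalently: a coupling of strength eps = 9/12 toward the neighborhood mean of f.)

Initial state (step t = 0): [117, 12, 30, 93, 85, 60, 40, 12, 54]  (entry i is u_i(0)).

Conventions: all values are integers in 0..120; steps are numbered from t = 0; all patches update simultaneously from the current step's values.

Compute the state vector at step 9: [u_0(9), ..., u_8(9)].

Simulating step by step:
t=0: [117, 12, 30, 93, 85, 60, 40, 12, 54]
t=1: [70, 84, 50, 49, 40, 65, 66, 83, 74]
t=2: [18, 48, 61, 102, 81, 72, 30, 24, 19]
t=3: [70, 65, 75, 39, 34, 40, 58, 73, 61]
t=4: [45, 28, 64, 73, 114, 93, 69, 51, 33]
t=5: [94, 78, 51, 61, 48, 60, 55, 71, 96]
t=6: [30, 49, 45, 82, 67, 79, 51, 52, 37]
t=7: [99, 96, 63, 55, 13, 48, 54, 95, 93]
t=8: [46, 52, 58, 52, 73, 67, 72, 55, 48]
t=9: [93, 84, 79, 53, 51, 26, 48, 63, 90]

Answer: [93, 84, 79, 53, 51, 26, 48, 63, 90]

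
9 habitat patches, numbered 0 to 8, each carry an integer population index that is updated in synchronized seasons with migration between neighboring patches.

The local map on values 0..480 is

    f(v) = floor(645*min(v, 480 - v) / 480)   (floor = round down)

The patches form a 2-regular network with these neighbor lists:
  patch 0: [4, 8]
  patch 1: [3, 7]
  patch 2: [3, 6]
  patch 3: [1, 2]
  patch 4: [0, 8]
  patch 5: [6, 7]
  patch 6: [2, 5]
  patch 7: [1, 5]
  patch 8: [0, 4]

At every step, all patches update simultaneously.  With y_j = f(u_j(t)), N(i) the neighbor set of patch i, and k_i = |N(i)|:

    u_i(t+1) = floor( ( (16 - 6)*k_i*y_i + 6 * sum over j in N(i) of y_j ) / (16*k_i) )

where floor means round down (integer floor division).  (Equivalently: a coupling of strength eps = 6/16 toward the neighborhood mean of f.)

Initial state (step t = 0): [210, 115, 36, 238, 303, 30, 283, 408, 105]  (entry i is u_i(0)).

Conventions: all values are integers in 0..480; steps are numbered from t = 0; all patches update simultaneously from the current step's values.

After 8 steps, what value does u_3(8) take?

Answer: u_3(8) = 259

Derivation:
t=0: [210, 115, 36, 238, 303, 30, 283, 408, 105]
t=1: [247, 174, 139, 237, 227, 92, 181, 96, 185]
t=2: [299, 229, 221, 277, 295, 146, 209, 147, 270]
t=3: [251, 279, 288, 283, 253, 211, 267, 217, 268]
t=4: [302, 272, 264, 264, 301, 285, 280, 285, 292]
t=5: [241, 277, 285, 287, 242, 263, 271, 265, 247]
t=6: [319, 272, 264, 262, 318, 288, 278, 285, 315]
t=7: [217, 278, 286, 289, 217, 261, 272, 264, 219]
t=8: [291, 271, 262, 259, 291, 290, 278, 287, 292]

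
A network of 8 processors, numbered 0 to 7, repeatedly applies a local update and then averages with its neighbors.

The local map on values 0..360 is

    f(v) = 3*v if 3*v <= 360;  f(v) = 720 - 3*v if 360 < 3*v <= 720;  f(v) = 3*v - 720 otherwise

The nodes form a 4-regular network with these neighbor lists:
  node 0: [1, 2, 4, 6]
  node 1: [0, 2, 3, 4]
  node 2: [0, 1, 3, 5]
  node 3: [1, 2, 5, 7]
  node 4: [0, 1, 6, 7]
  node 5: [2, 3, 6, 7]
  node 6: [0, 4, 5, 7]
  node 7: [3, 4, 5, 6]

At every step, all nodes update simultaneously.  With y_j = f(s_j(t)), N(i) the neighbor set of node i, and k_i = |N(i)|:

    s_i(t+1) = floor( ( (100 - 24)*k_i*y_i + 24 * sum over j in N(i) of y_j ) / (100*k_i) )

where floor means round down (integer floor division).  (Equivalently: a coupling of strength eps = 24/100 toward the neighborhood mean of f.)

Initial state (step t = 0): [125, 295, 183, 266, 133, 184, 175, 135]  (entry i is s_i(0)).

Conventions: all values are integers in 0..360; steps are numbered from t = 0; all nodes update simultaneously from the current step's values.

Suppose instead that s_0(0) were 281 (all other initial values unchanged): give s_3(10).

Simulating step by step:
t=0: [281, 295, 183, 266, 133, 184, 175, 135]
t=1: [144, 166, 162, 108, 291, 173, 203, 285]
t=2: [262, 228, 239, 293, 161, 201, 130, 149]
t=3: [86, 55, 24, 146, 222, 134, 292, 258]
t=4: [222, 165, 116, 250, 79, 275, 159, 89]
t=5: [104, 211, 289, 79, 227, 133, 224, 239]
t=6: [256, 110, 169, 213, 56, 270, 76, 40]
t=7: [92, 281, 194, 106, 171, 106, 198, 125]
t=8: [245, 149, 166, 297, 209, 297, 164, 320]
t=9: [60, 237, 206, 184, 116, 181, 204, 222]
t=10: [170, 54, 109, 148, 285, 160, 127, 89]

Answer: s_3(10) = 148
Key observation: This trace re-runs the system from the modified initial state.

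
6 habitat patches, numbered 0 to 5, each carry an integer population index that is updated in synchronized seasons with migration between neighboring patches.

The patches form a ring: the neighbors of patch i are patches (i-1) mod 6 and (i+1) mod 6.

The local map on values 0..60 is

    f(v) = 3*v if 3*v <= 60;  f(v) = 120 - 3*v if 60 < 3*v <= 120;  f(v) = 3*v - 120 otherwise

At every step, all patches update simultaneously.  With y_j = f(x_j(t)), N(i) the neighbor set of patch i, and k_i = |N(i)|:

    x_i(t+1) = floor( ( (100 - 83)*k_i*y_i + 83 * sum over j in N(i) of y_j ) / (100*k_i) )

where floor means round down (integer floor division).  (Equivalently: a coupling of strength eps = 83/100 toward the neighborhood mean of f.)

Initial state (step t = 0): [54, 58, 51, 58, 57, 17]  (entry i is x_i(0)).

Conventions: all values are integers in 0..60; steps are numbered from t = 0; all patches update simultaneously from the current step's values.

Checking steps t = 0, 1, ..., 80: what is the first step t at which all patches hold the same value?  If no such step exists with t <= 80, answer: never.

Answer: never
Key observation: The state at step 25 reappears at step 32 — the system is in a cycle of period 7 from step 25 on.  No step 0..32 is synchronized, and the cycle repeats forever, so no step up to 80 (or ever) has all patches equal.

Derivation:
t=0: [54, 58, 51, 58, 57, 17]  (not all equal)
t=1: [50, 40, 50, 44, 52, 47]  (not all equal)
t=2: [13, 24, 10, 29, 19, 30]  (not all equal)
t=3: [39, 36, 38, 41, 35, 44]  (not all equal)
t=4: [10, 5, 7, 9, 8, 9]  (not all equal)
t=5: [22, 23, 21, 23, 26, 27]  (not all equal)
t=6: [46, 54, 52, 49, 44, 46]  (not all equal)
t=7: [27, 29, 34, 24, 20, 15]  (not all equal)
t=8: [39, 29, 36, 40, 48, 48]  (not all equal)
t=9: [24, 11, 15, 14, 14, 15]  (not all equal)
t=10: [40, 44, 38, 43, 43, 45]  (not all equal)
t=11: [11, 4, 9, 7, 11, 6]  (not all equal)
t=12: [18, 26, 18, 28, 21, 30]  (not all equal)
t=13: [39, 51, 41, 52, 37, 51]  (not all equal)
t=14: [27, 8, 29, 11, 30, 10]  (not all equal)
t=15: [29, 33, 29, 31, 31, 33]  (not all equal)
t=16: [23, 30, 25, 29, 24, 28]  (not all equal)
t=17: [36, 44, 33, 44, 36, 47]  (not all equal)
t=18: [15, 15, 13, 15, 15, 13]  (not all equal)
t=19: [42, 42, 43, 42, 42, 43]  (not all equal)
t=20: [7, 7, 6, 7, 7, 6]  (not all equal)
t=21: [19, 19, 20, 19, 19, 20]  (not all equal)
t=22: [58, 58, 57, 58, 58, 57]  (not all equal)
t=23: [52, 52, 53, 52, 52, 53]  (not all equal)
t=24: [37, 37, 36, 37, 37, 36]  (not all equal)
t=25: [10, 10, 9, 10, 10, 9]  (not all equal)
t=26: [28, 28, 29, 28, 28, 29]  (not all equal)
t=27: [34, 34, 35, 34, 34, 35]  (not all equal)
t=28: [16, 16, 17, 16, 16, 17]  (not all equal)
t=29: [49, 49, 48, 49, 49, 48]  (not all equal)
t=30: [25, 25, 26, 25, 25, 26]  (not all equal)
t=31: [43, 43, 44, 43, 43, 44]  (not all equal)
t=32: [10, 10, 9, 10, 10, 9]  (not all equal)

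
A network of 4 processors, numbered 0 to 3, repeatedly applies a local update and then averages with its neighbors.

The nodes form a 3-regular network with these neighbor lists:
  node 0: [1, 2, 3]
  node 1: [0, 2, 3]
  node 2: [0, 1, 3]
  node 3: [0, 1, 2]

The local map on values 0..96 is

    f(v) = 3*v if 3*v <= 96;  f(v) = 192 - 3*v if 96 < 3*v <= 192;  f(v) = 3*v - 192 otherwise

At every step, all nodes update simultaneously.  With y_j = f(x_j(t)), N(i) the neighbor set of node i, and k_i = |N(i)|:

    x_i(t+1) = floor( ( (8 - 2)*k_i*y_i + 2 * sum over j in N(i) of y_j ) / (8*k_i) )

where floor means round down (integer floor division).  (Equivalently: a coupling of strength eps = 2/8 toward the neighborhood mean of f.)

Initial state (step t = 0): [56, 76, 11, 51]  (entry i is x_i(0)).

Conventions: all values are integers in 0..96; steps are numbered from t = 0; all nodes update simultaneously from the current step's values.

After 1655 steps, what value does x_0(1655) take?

Answer: x_0(1655) = 48
Key observation: The state at step 20, [48, 48, 48, 48], reappears at step 21: the system is in a cycle of period 1 from step 20 on.  Therefore the state at step 1655 equals the state at step 20 + ((1655 - 20) mod 1) = 20, which is [48, 48, 48, 48].

Derivation:
t=0: [56, 76, 11, 51]
t=1: [27, 35, 33, 37]
t=2: [82, 86, 90, 82]
t=3: [57, 65, 73, 57]
t=4: [20, 8, 24, 20]
t=5: [58, 34, 66, 58]
t=6: [23, 71, 15, 23]
t=7: [63, 31, 47, 63]
t=8: [14, 74, 46, 14]
t=9: [42, 34, 50, 42]
t=10: [66, 82, 50, 66]
t=11: [13, 45, 37, 13]
t=12: [44, 56, 72, 44]
t=13: [54, 30, 30, 54]
t=14: [40, 80, 80, 40]
t=15: [68, 52, 52, 68]
t=16: [16, 32, 32, 16]
t=17: [56, 88, 88, 56]
t=18: [32, 64, 64, 32]
t=19: [80, 16, 16, 80]
t=20: [48, 48, 48, 48]
t=21: [48, 48, 48, 48]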